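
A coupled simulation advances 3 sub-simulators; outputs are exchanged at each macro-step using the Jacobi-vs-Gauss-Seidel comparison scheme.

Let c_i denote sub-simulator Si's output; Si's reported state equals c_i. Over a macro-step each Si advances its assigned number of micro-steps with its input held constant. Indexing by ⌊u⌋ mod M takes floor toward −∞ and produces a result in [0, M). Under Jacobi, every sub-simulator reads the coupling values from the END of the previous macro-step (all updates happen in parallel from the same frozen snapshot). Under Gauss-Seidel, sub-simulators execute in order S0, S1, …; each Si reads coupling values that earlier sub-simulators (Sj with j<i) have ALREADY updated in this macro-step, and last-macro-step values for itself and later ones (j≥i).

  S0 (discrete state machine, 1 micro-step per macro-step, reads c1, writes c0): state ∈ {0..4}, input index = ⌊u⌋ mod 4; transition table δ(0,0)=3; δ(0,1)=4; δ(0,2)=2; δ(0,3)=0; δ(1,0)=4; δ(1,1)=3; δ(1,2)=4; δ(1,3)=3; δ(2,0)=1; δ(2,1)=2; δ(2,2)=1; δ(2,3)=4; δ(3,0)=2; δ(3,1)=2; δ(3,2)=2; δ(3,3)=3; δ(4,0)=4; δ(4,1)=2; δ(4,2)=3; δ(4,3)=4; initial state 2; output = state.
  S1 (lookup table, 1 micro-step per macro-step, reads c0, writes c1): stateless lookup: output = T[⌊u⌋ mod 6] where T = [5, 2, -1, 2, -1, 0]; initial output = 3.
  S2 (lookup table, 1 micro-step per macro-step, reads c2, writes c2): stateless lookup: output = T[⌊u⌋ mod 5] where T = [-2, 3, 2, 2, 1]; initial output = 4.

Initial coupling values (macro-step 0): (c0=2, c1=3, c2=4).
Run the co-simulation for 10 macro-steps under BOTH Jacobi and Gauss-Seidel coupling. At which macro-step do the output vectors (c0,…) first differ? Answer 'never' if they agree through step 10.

first divergence at macro-step: never

[Jacobi] macro 1: S0 reads c1=3 → after 1×micro: 4; S1 reads c0=2 → after 1×micro: -1; S2 reads c2=4 → after 1×micro: 1 ⇒ (c0=4, c1=-1, c2=1)
[Jacobi] macro 2: S0 reads c1=-1 → after 1×micro: 4; S1 reads c0=4 → after 1×micro: -1; S2 reads c2=1 → after 1×micro: 3 ⇒ (c0=4, c1=-1, c2=3)
[Jacobi] macro 3: S0 reads c1=-1 → after 1×micro: 4; S1 reads c0=4 → after 1×micro: -1; S2 reads c2=3 → after 1×micro: 2 ⇒ (c0=4, c1=-1, c2=2)
[Jacobi] macro 4: S0 reads c1=-1 → after 1×micro: 4; S1 reads c0=4 → after 1×micro: -1; S2 reads c2=2 → after 1×micro: 2 ⇒ (c0=4, c1=-1, c2=2)
[Jacobi] macro 5: S0 reads c1=-1 → after 1×micro: 4; S1 reads c0=4 → after 1×micro: -1; S2 reads c2=2 → after 1×micro: 2 ⇒ (c0=4, c1=-1, c2=2)
[Jacobi] macro 6: S0 reads c1=-1 → after 1×micro: 4; S1 reads c0=4 → after 1×micro: -1; S2 reads c2=2 → after 1×micro: 2 ⇒ (c0=4, c1=-1, c2=2)
[Jacobi] macro 7: S0 reads c1=-1 → after 1×micro: 4; S1 reads c0=4 → after 1×micro: -1; S2 reads c2=2 → after 1×micro: 2 ⇒ (c0=4, c1=-1, c2=2)
[Jacobi] macro 8: S0 reads c1=-1 → after 1×micro: 4; S1 reads c0=4 → after 1×micro: -1; S2 reads c2=2 → after 1×micro: 2 ⇒ (c0=4, c1=-1, c2=2)
[Jacobi] macro 9: S0 reads c1=-1 → after 1×micro: 4; S1 reads c0=4 → after 1×micro: -1; S2 reads c2=2 → after 1×micro: 2 ⇒ (c0=4, c1=-1, c2=2)
[Jacobi] macro 10: S0 reads c1=-1 → after 1×micro: 4; S1 reads c0=4 → after 1×micro: -1; S2 reads c2=2 → after 1×micro: 2 ⇒ (c0=4, c1=-1, c2=2)
[Gauss-Seidel] macro 1: S0 reads c1=3 → after 1×micro: 4; S1 reads c0=4 → after 1×micro: -1; S2 reads c2=4 → after 1×micro: 1 ⇒ (c0=4, c1=-1, c2=1)
[Gauss-Seidel] macro 2: S0 reads c1=-1 → after 1×micro: 4; S1 reads c0=4 → after 1×micro: -1; S2 reads c2=1 → after 1×micro: 3 ⇒ (c0=4, c1=-1, c2=3)
[Gauss-Seidel] macro 3: S0 reads c1=-1 → after 1×micro: 4; S1 reads c0=4 → after 1×micro: -1; S2 reads c2=3 → after 1×micro: 2 ⇒ (c0=4, c1=-1, c2=2)
[Gauss-Seidel] macro 4: S0 reads c1=-1 → after 1×micro: 4; S1 reads c0=4 → after 1×micro: -1; S2 reads c2=2 → after 1×micro: 2 ⇒ (c0=4, c1=-1, c2=2)
[Gauss-Seidel] macro 5: S0 reads c1=-1 → after 1×micro: 4; S1 reads c0=4 → after 1×micro: -1; S2 reads c2=2 → after 1×micro: 2 ⇒ (c0=4, c1=-1, c2=2)
[Gauss-Seidel] macro 6: S0 reads c1=-1 → after 1×micro: 4; S1 reads c0=4 → after 1×micro: -1; S2 reads c2=2 → after 1×micro: 2 ⇒ (c0=4, c1=-1, c2=2)
[Gauss-Seidel] macro 7: S0 reads c1=-1 → after 1×micro: 4; S1 reads c0=4 → after 1×micro: -1; S2 reads c2=2 → after 1×micro: 2 ⇒ (c0=4, c1=-1, c2=2)
[Gauss-Seidel] macro 8: S0 reads c1=-1 → after 1×micro: 4; S1 reads c0=4 → after 1×micro: -1; S2 reads c2=2 → after 1×micro: 2 ⇒ (c0=4, c1=-1, c2=2)
[Gauss-Seidel] macro 9: S0 reads c1=-1 → after 1×micro: 4; S1 reads c0=4 → after 1×micro: -1; S2 reads c2=2 → after 1×micro: 2 ⇒ (c0=4, c1=-1, c2=2)
[Gauss-Seidel] macro 10: S0 reads c1=-1 → after 1×micro: 4; S1 reads c0=4 → after 1×micro: -1; S2 reads c2=2 → after 1×micro: 2 ⇒ (c0=4, c1=-1, c2=2)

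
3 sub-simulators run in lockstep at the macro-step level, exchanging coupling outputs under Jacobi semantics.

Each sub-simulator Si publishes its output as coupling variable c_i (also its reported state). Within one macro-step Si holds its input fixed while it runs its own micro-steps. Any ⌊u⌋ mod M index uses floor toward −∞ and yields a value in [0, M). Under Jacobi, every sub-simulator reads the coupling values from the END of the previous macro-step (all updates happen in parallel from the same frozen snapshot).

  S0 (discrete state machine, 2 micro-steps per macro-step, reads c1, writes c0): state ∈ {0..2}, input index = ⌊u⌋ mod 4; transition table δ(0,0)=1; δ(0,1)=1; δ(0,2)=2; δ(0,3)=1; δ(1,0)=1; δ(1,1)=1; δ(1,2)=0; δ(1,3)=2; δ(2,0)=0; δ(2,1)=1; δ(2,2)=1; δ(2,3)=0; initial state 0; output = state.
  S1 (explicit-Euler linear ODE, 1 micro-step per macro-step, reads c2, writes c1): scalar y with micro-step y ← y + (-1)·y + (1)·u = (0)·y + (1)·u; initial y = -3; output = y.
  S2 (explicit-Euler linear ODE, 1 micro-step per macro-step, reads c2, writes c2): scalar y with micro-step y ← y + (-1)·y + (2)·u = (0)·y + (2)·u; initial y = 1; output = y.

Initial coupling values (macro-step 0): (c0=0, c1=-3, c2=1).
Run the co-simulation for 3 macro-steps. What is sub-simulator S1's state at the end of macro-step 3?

macro 1: S0 reads c1=-3 → after 2×micro: 1; S1 reads c2=1 → after 1×micro: 1; S2 reads c2=1 → after 1×micro: 2 ⇒ (c0=1, c1=1, c2=2)
macro 2: S0 reads c1=1 → after 2×micro: 1; S1 reads c2=2 → after 1×micro: 2; S2 reads c2=2 → after 1×micro: 4 ⇒ (c0=1, c1=2, c2=4)
macro 3: S0 reads c1=2 → after 2×micro: 2; S1 reads c2=4 → after 1×micro: 4; S2 reads c2=4 → after 1×micro: 8 ⇒ (c0=2, c1=4, c2=8)

S1 state at macro-step 3 = 4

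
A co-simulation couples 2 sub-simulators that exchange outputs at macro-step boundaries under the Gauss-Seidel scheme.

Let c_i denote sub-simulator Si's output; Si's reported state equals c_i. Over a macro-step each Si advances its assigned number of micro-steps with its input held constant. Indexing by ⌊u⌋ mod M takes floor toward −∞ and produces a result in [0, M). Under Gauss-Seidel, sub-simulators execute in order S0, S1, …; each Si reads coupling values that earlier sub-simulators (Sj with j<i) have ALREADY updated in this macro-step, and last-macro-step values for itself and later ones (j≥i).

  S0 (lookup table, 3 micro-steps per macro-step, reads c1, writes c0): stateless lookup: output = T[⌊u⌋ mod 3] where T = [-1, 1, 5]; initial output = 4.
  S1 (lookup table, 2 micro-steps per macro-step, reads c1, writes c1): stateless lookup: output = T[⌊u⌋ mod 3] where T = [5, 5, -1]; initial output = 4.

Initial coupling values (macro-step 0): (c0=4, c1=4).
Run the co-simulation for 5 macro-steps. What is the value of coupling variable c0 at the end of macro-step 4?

macro 1: S0 reads c1=4 → after 3×micro: 1; S1 reads c1=4 → after 2×micro: 5 ⇒ (c0=1, c1=5)
macro 2: S0 reads c1=5 → after 3×micro: 5; S1 reads c1=5 → after 2×micro: -1 ⇒ (c0=5, c1=-1)
macro 3: S0 reads c1=-1 → after 3×micro: 5; S1 reads c1=-1 → after 2×micro: -1 ⇒ (c0=5, c1=-1)
macro 4: S0 reads c1=-1 → after 3×micro: 5; S1 reads c1=-1 → after 2×micro: -1 ⇒ (c0=5, c1=-1)
macro 5: S0 reads c1=-1 → after 3×micro: 5; S1 reads c1=-1 → after 2×micro: -1 ⇒ (c0=5, c1=-1)

c0 at macro-step 4 = 5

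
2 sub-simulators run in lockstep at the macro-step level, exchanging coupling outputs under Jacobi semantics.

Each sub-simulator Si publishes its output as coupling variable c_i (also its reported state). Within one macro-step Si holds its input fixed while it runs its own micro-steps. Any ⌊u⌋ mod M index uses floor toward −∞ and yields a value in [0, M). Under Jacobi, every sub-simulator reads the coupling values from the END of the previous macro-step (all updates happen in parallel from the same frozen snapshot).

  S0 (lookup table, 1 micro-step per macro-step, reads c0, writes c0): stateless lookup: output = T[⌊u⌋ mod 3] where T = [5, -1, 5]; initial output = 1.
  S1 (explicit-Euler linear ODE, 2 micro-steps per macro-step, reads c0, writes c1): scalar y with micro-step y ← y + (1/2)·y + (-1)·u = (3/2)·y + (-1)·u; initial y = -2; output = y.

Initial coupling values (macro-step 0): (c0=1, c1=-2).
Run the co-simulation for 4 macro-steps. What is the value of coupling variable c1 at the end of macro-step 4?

c1 at macro-step 4 = -6893/64

macro 1: S0 reads c0=1 → after 1×micro: -1; S1 reads c0=1 → after 2×micro: -7 ⇒ (c0=-1, c1=-7)
macro 2: S0 reads c0=-1 → after 1×micro: 5; S1 reads c0=-1 → after 2×micro: -53/4 ⇒ (c0=5, c1=-53/4)
macro 3: S0 reads c0=5 → after 1×micro: 5; S1 reads c0=5 → after 2×micro: -677/16 ⇒ (c0=5, c1=-677/16)
macro 4: S0 reads c0=5 → after 1×micro: 5; S1 reads c0=5 → after 2×micro: -6893/64 ⇒ (c0=5, c1=-6893/64)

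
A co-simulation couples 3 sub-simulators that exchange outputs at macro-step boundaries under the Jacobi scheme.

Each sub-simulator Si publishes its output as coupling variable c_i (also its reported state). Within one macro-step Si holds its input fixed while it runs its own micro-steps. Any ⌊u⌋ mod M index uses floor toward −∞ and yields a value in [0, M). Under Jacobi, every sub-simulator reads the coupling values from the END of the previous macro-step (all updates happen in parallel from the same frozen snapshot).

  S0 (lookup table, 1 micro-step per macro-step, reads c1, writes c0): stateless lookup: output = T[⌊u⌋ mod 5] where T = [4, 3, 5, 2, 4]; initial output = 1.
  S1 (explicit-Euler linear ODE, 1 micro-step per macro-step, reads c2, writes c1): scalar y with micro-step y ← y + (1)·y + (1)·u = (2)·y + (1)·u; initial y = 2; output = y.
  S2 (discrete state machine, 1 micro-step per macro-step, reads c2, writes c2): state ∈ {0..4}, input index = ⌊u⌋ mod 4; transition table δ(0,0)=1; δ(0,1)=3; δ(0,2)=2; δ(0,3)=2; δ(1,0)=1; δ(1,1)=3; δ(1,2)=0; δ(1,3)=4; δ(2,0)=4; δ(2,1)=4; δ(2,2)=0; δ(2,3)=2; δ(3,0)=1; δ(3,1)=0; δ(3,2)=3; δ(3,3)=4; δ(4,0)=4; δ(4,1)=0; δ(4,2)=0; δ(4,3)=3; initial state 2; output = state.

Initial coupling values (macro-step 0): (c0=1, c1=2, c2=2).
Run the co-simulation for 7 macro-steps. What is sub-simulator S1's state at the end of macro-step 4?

macro 1: S0 reads c1=2 → after 1×micro: 5; S1 reads c2=2 → after 1×micro: 6; S2 reads c2=2 → after 1×micro: 0 ⇒ (c0=5, c1=6, c2=0)
macro 2: S0 reads c1=6 → after 1×micro: 3; S1 reads c2=0 → after 1×micro: 12; S2 reads c2=0 → after 1×micro: 1 ⇒ (c0=3, c1=12, c2=1)
macro 3: S0 reads c1=12 → after 1×micro: 5; S1 reads c2=1 → after 1×micro: 25; S2 reads c2=1 → after 1×micro: 3 ⇒ (c0=5, c1=25, c2=3)
macro 4: S0 reads c1=25 → after 1×micro: 4; S1 reads c2=3 → after 1×micro: 53; S2 reads c2=3 → after 1×micro: 4 ⇒ (c0=4, c1=53, c2=4)
macro 5: S0 reads c1=53 → after 1×micro: 2; S1 reads c2=4 → after 1×micro: 110; S2 reads c2=4 → after 1×micro: 4 ⇒ (c0=2, c1=110, c2=4)
macro 6: S0 reads c1=110 → after 1×micro: 4; S1 reads c2=4 → after 1×micro: 224; S2 reads c2=4 → after 1×micro: 4 ⇒ (c0=4, c1=224, c2=4)
macro 7: S0 reads c1=224 → after 1×micro: 4; S1 reads c2=4 → after 1×micro: 452; S2 reads c2=4 → after 1×micro: 4 ⇒ (c0=4, c1=452, c2=4)

S1 state at macro-step 4 = 53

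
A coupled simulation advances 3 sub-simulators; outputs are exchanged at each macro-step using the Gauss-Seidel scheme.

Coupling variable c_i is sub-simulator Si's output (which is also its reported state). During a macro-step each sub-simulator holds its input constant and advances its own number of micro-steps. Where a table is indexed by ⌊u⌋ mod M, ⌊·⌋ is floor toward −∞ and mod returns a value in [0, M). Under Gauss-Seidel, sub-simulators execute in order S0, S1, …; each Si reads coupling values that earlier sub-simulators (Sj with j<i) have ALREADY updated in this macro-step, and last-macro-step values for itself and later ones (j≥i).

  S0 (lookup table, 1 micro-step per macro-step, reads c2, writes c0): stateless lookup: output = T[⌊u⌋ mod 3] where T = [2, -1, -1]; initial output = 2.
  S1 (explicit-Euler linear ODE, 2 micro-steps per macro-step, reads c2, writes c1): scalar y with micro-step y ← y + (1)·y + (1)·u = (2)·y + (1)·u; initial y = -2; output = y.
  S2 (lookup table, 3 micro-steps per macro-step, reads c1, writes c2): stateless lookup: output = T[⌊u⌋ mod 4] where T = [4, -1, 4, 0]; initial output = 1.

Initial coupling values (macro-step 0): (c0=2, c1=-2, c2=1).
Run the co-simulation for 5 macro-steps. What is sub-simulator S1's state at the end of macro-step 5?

S1 state at macro-step 5 = -1028

macro 1: S0 reads c2=1 → after 1×micro: -1; S1 reads c2=1 → after 2×micro: -5; S2 reads c1=-5 → after 3×micro: 0 ⇒ (c0=-1, c1=-5, c2=0)
macro 2: S0 reads c2=0 → after 1×micro: 2; S1 reads c2=0 → after 2×micro: -20; S2 reads c1=-20 → after 3×micro: 4 ⇒ (c0=2, c1=-20, c2=4)
macro 3: S0 reads c2=4 → after 1×micro: -1; S1 reads c2=4 → after 2×micro: -68; S2 reads c1=-68 → after 3×micro: 4 ⇒ (c0=-1, c1=-68, c2=4)
macro 4: S0 reads c2=4 → after 1×micro: -1; S1 reads c2=4 → after 2×micro: -260; S2 reads c1=-260 → after 3×micro: 4 ⇒ (c0=-1, c1=-260, c2=4)
macro 5: S0 reads c2=4 → after 1×micro: -1; S1 reads c2=4 → after 2×micro: -1028; S2 reads c1=-1028 → after 3×micro: 4 ⇒ (c0=-1, c1=-1028, c2=4)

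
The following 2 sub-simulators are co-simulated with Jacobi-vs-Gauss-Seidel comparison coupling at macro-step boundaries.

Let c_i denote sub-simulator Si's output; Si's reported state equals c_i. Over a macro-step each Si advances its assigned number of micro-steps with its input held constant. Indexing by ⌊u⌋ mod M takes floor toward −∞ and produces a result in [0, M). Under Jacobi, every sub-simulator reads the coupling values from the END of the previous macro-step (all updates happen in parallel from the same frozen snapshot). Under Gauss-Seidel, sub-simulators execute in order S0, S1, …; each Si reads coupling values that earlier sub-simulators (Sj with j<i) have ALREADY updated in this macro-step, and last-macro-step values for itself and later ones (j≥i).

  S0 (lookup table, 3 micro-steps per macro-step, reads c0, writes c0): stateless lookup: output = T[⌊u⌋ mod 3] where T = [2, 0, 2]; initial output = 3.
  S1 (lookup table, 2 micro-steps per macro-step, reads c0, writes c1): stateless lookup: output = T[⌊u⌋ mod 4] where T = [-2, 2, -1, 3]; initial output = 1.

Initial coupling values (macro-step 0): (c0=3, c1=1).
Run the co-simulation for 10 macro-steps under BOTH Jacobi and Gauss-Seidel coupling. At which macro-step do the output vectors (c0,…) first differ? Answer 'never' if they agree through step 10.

first divergence at macro-step: 1

[Jacobi] macro 1: S0 reads c0=3 → after 3×micro: 2; S1 reads c0=3 → after 2×micro: 3 ⇒ (c0=2, c1=3)
[Jacobi] macro 2: S0 reads c0=2 → after 3×micro: 2; S1 reads c0=2 → after 2×micro: -1 ⇒ (c0=2, c1=-1)
[Jacobi] macro 3: S0 reads c0=2 → after 3×micro: 2; S1 reads c0=2 → after 2×micro: -1 ⇒ (c0=2, c1=-1)
[Jacobi] macro 4: S0 reads c0=2 → after 3×micro: 2; S1 reads c0=2 → after 2×micro: -1 ⇒ (c0=2, c1=-1)
[Jacobi] macro 5: S0 reads c0=2 → after 3×micro: 2; S1 reads c0=2 → after 2×micro: -1 ⇒ (c0=2, c1=-1)
[Jacobi] macro 6: S0 reads c0=2 → after 3×micro: 2; S1 reads c0=2 → after 2×micro: -1 ⇒ (c0=2, c1=-1)
[Jacobi] macro 7: S0 reads c0=2 → after 3×micro: 2; S1 reads c0=2 → after 2×micro: -1 ⇒ (c0=2, c1=-1)
[Jacobi] macro 8: S0 reads c0=2 → after 3×micro: 2; S1 reads c0=2 → after 2×micro: -1 ⇒ (c0=2, c1=-1)
[Jacobi] macro 9: S0 reads c0=2 → after 3×micro: 2; S1 reads c0=2 → after 2×micro: -1 ⇒ (c0=2, c1=-1)
[Jacobi] macro 10: S0 reads c0=2 → after 3×micro: 2; S1 reads c0=2 → after 2×micro: -1 ⇒ (c0=2, c1=-1)
[Gauss-Seidel] macro 1: S0 reads c0=3 → after 3×micro: 2; S1 reads c0=2 → after 2×micro: -1 ⇒ (c0=2, c1=-1)
[Gauss-Seidel] macro 2: S0 reads c0=2 → after 3×micro: 2; S1 reads c0=2 → after 2×micro: -1 ⇒ (c0=2, c1=-1)
[Gauss-Seidel] macro 3: S0 reads c0=2 → after 3×micro: 2; S1 reads c0=2 → after 2×micro: -1 ⇒ (c0=2, c1=-1)
[Gauss-Seidel] macro 4: S0 reads c0=2 → after 3×micro: 2; S1 reads c0=2 → after 2×micro: -1 ⇒ (c0=2, c1=-1)
[Gauss-Seidel] macro 5: S0 reads c0=2 → after 3×micro: 2; S1 reads c0=2 → after 2×micro: -1 ⇒ (c0=2, c1=-1)
[Gauss-Seidel] macro 6: S0 reads c0=2 → after 3×micro: 2; S1 reads c0=2 → after 2×micro: -1 ⇒ (c0=2, c1=-1)
[Gauss-Seidel] macro 7: S0 reads c0=2 → after 3×micro: 2; S1 reads c0=2 → after 2×micro: -1 ⇒ (c0=2, c1=-1)
[Gauss-Seidel] macro 8: S0 reads c0=2 → after 3×micro: 2; S1 reads c0=2 → after 2×micro: -1 ⇒ (c0=2, c1=-1)
[Gauss-Seidel] macro 9: S0 reads c0=2 → after 3×micro: 2; S1 reads c0=2 → after 2×micro: -1 ⇒ (c0=2, c1=-1)
[Gauss-Seidel] macro 10: S0 reads c0=2 → after 3×micro: 2; S1 reads c0=2 → after 2×micro: -1 ⇒ (c0=2, c1=-1)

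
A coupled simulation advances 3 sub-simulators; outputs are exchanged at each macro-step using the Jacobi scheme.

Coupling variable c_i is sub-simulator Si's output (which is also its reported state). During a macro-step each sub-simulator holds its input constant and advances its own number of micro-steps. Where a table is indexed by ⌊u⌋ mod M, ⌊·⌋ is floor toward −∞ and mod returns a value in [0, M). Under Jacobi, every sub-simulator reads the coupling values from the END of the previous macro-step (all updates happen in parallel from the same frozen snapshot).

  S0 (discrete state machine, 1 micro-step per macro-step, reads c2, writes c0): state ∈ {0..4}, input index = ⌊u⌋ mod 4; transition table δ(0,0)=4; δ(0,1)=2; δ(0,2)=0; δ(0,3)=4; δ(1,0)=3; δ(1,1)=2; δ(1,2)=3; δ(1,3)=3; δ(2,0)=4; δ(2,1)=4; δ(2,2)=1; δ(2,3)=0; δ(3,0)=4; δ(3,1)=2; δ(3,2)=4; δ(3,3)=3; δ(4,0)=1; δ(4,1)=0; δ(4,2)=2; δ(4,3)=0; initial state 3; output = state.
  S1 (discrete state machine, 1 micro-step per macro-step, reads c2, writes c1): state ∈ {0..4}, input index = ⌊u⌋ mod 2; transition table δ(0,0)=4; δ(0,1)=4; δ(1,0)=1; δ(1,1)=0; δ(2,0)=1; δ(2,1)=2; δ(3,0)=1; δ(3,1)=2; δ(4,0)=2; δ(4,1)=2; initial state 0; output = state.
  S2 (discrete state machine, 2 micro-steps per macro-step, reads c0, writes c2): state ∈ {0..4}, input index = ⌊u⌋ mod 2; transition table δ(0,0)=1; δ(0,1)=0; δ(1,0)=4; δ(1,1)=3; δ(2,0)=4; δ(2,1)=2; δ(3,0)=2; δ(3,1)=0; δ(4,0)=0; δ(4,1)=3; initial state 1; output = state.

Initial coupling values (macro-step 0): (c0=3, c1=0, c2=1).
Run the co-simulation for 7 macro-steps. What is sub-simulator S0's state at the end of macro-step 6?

S0 state at macro-step 6 = 1

macro 1: S0 reads c2=1 → after 1×micro: 2; S1 reads c2=1 → after 1×micro: 4; S2 reads c0=3 → after 2×micro: 0 ⇒ (c0=2, c1=4, c2=0)
macro 2: S0 reads c2=0 → after 1×micro: 4; S1 reads c2=0 → after 1×micro: 2; S2 reads c0=2 → after 2×micro: 4 ⇒ (c0=4, c1=2, c2=4)
macro 3: S0 reads c2=4 → after 1×micro: 1; S1 reads c2=4 → after 1×micro: 1; S2 reads c0=4 → after 2×micro: 1 ⇒ (c0=1, c1=1, c2=1)
macro 4: S0 reads c2=1 → after 1×micro: 2; S1 reads c2=1 → after 1×micro: 0; S2 reads c0=1 → after 2×micro: 0 ⇒ (c0=2, c1=0, c2=0)
macro 5: S0 reads c2=0 → after 1×micro: 4; S1 reads c2=0 → after 1×micro: 4; S2 reads c0=2 → after 2×micro: 4 ⇒ (c0=4, c1=4, c2=4)
macro 6: S0 reads c2=4 → after 1×micro: 1; S1 reads c2=4 → after 1×micro: 2; S2 reads c0=4 → after 2×micro: 1 ⇒ (c0=1, c1=2, c2=1)
macro 7: S0 reads c2=1 → after 1×micro: 2; S1 reads c2=1 → after 1×micro: 2; S2 reads c0=1 → after 2×micro: 0 ⇒ (c0=2, c1=2, c2=0)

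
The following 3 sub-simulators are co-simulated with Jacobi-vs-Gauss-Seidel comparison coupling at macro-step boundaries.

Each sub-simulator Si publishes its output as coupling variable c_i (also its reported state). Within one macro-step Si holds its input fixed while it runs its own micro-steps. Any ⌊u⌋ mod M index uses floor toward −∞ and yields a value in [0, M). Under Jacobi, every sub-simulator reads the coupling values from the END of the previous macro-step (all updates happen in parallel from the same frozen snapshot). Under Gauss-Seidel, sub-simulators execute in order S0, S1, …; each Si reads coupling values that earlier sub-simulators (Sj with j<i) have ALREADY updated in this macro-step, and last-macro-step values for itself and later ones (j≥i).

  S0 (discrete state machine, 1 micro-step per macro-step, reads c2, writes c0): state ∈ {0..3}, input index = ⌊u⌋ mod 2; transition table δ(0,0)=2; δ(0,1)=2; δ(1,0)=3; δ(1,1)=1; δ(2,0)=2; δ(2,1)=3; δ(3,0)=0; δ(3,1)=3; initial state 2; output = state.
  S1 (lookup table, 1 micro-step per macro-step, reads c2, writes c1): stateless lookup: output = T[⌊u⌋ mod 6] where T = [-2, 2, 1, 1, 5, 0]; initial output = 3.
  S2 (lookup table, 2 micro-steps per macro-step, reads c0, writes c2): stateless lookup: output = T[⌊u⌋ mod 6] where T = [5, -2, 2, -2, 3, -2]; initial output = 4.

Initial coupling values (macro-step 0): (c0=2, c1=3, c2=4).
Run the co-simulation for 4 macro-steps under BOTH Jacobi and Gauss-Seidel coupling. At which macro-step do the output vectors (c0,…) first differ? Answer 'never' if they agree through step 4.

first divergence at macro-step: never

[Jacobi] macro 1: S0 reads c2=4 → after 1×micro: 2; S1 reads c2=4 → after 1×micro: 5; S2 reads c0=2 → after 2×micro: 2 ⇒ (c0=2, c1=5, c2=2)
[Jacobi] macro 2: S0 reads c2=2 → after 1×micro: 2; S1 reads c2=2 → after 1×micro: 1; S2 reads c0=2 → after 2×micro: 2 ⇒ (c0=2, c1=1, c2=2)
[Jacobi] macro 3: S0 reads c2=2 → after 1×micro: 2; S1 reads c2=2 → after 1×micro: 1; S2 reads c0=2 → after 2×micro: 2 ⇒ (c0=2, c1=1, c2=2)
[Jacobi] macro 4: S0 reads c2=2 → after 1×micro: 2; S1 reads c2=2 → after 1×micro: 1; S2 reads c0=2 → after 2×micro: 2 ⇒ (c0=2, c1=1, c2=2)
[Gauss-Seidel] macro 1: S0 reads c2=4 → after 1×micro: 2; S1 reads c2=4 → after 1×micro: 5; S2 reads c0=2 → after 2×micro: 2 ⇒ (c0=2, c1=5, c2=2)
[Gauss-Seidel] macro 2: S0 reads c2=2 → after 1×micro: 2; S1 reads c2=2 → after 1×micro: 1; S2 reads c0=2 → after 2×micro: 2 ⇒ (c0=2, c1=1, c2=2)
[Gauss-Seidel] macro 3: S0 reads c2=2 → after 1×micro: 2; S1 reads c2=2 → after 1×micro: 1; S2 reads c0=2 → after 2×micro: 2 ⇒ (c0=2, c1=1, c2=2)
[Gauss-Seidel] macro 4: S0 reads c2=2 → after 1×micro: 2; S1 reads c2=2 → after 1×micro: 1; S2 reads c0=2 → after 2×micro: 2 ⇒ (c0=2, c1=1, c2=2)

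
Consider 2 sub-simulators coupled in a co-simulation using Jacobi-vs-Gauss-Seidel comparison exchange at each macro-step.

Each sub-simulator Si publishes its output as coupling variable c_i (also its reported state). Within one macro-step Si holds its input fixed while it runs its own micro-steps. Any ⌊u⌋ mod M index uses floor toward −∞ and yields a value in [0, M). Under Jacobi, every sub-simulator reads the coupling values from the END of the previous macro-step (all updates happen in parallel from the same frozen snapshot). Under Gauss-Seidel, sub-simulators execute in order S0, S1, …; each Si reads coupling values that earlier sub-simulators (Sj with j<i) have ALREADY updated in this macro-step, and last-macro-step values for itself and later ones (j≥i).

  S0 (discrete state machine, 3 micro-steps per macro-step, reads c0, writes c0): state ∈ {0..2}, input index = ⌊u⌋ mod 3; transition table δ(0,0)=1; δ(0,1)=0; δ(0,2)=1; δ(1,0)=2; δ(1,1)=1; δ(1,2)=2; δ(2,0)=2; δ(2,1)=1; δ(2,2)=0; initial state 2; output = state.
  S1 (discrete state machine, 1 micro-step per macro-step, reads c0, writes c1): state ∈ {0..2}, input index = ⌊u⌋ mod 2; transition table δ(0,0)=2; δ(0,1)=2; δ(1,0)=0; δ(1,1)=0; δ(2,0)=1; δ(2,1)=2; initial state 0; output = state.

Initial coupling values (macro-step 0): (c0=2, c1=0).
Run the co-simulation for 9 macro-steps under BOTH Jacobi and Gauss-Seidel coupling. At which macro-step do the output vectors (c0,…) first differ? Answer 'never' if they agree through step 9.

first divergence at macro-step: never

[Jacobi] macro 1: S0 reads c0=2 → after 3×micro: 2; S1 reads c0=2 → after 1×micro: 2 ⇒ (c0=2, c1=2)
[Jacobi] macro 2: S0 reads c0=2 → after 3×micro: 2; S1 reads c0=2 → after 1×micro: 1 ⇒ (c0=2, c1=1)
[Jacobi] macro 3: S0 reads c0=2 → after 3×micro: 2; S1 reads c0=2 → after 1×micro: 0 ⇒ (c0=2, c1=0)
[Jacobi] macro 4: S0 reads c0=2 → after 3×micro: 2; S1 reads c0=2 → after 1×micro: 2 ⇒ (c0=2, c1=2)
[Jacobi] macro 5: S0 reads c0=2 → after 3×micro: 2; S1 reads c0=2 → after 1×micro: 1 ⇒ (c0=2, c1=1)
[Jacobi] macro 6: S0 reads c0=2 → after 3×micro: 2; S1 reads c0=2 → after 1×micro: 0 ⇒ (c0=2, c1=0)
[Jacobi] macro 7: S0 reads c0=2 → after 3×micro: 2; S1 reads c0=2 → after 1×micro: 2 ⇒ (c0=2, c1=2)
[Jacobi] macro 8: S0 reads c0=2 → after 3×micro: 2; S1 reads c0=2 → after 1×micro: 1 ⇒ (c0=2, c1=1)
[Jacobi] macro 9: S0 reads c0=2 → after 3×micro: 2; S1 reads c0=2 → after 1×micro: 0 ⇒ (c0=2, c1=0)
[Gauss-Seidel] macro 1: S0 reads c0=2 → after 3×micro: 2; S1 reads c0=2 → after 1×micro: 2 ⇒ (c0=2, c1=2)
[Gauss-Seidel] macro 2: S0 reads c0=2 → after 3×micro: 2; S1 reads c0=2 → after 1×micro: 1 ⇒ (c0=2, c1=1)
[Gauss-Seidel] macro 3: S0 reads c0=2 → after 3×micro: 2; S1 reads c0=2 → after 1×micro: 0 ⇒ (c0=2, c1=0)
[Gauss-Seidel] macro 4: S0 reads c0=2 → after 3×micro: 2; S1 reads c0=2 → after 1×micro: 2 ⇒ (c0=2, c1=2)
[Gauss-Seidel] macro 5: S0 reads c0=2 → after 3×micro: 2; S1 reads c0=2 → after 1×micro: 1 ⇒ (c0=2, c1=1)
[Gauss-Seidel] macro 6: S0 reads c0=2 → after 3×micro: 2; S1 reads c0=2 → after 1×micro: 0 ⇒ (c0=2, c1=0)
[Gauss-Seidel] macro 7: S0 reads c0=2 → after 3×micro: 2; S1 reads c0=2 → after 1×micro: 2 ⇒ (c0=2, c1=2)
[Gauss-Seidel] macro 8: S0 reads c0=2 → after 3×micro: 2; S1 reads c0=2 → after 1×micro: 1 ⇒ (c0=2, c1=1)
[Gauss-Seidel] macro 9: S0 reads c0=2 → after 3×micro: 2; S1 reads c0=2 → after 1×micro: 0 ⇒ (c0=2, c1=0)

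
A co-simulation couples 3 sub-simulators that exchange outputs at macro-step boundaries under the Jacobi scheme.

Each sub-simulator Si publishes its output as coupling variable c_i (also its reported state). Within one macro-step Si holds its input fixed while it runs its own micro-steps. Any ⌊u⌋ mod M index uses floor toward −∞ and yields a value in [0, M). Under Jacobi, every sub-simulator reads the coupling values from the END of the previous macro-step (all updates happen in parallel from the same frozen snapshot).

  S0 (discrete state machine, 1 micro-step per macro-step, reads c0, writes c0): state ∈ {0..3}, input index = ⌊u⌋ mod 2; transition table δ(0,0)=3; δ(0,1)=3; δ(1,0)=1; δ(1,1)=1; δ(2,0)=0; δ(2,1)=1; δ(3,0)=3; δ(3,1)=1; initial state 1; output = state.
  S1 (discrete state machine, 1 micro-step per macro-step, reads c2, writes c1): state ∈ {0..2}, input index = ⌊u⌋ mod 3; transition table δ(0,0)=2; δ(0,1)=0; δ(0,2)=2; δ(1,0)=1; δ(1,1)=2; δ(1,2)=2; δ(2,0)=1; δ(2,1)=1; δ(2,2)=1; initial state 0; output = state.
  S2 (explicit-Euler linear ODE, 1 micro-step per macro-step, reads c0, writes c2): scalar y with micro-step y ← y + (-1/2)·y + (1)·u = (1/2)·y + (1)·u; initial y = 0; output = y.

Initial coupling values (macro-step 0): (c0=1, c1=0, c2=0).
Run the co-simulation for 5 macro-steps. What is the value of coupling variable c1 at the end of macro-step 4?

macro 1: S0 reads c0=1 → after 1×micro: 1; S1 reads c2=0 → after 1×micro: 2; S2 reads c0=1 → after 1×micro: 1 ⇒ (c0=1, c1=2, c2=1)
macro 2: S0 reads c0=1 → after 1×micro: 1; S1 reads c2=1 → after 1×micro: 1; S2 reads c0=1 → after 1×micro: 3/2 ⇒ (c0=1, c1=1, c2=3/2)
macro 3: S0 reads c0=1 → after 1×micro: 1; S1 reads c2=3/2 → after 1×micro: 2; S2 reads c0=1 → after 1×micro: 7/4 ⇒ (c0=1, c1=2, c2=7/4)
macro 4: S0 reads c0=1 → after 1×micro: 1; S1 reads c2=7/4 → after 1×micro: 1; S2 reads c0=1 → after 1×micro: 15/8 ⇒ (c0=1, c1=1, c2=15/8)
macro 5: S0 reads c0=1 → after 1×micro: 1; S1 reads c2=15/8 → after 1×micro: 2; S2 reads c0=1 → after 1×micro: 31/16 ⇒ (c0=1, c1=2, c2=31/16)

c1 at macro-step 4 = 1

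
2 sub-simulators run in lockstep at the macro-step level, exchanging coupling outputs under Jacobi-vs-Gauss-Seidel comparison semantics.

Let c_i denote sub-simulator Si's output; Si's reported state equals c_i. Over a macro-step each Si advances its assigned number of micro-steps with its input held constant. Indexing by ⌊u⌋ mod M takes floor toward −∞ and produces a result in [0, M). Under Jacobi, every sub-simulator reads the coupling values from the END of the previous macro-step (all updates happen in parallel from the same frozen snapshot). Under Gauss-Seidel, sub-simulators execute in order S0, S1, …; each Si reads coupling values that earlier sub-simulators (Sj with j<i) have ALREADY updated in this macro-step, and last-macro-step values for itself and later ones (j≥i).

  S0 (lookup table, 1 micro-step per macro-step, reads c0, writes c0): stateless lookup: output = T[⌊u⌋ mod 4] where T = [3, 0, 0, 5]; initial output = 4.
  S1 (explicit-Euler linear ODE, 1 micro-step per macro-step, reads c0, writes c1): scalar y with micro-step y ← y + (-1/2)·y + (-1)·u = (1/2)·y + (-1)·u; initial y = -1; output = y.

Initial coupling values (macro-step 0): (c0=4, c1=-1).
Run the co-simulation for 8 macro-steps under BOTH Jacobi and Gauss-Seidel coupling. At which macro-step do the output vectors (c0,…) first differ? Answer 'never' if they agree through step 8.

first divergence at macro-step: 1

[Jacobi] macro 1: S0 reads c0=4 → after 1×micro: 3; S1 reads c0=4 → after 1×micro: -9/2 ⇒ (c0=3, c1=-9/2)
[Jacobi] macro 2: S0 reads c0=3 → after 1×micro: 5; S1 reads c0=3 → after 1×micro: -21/4 ⇒ (c0=5, c1=-21/4)
[Jacobi] macro 3: S0 reads c0=5 → after 1×micro: 0; S1 reads c0=5 → after 1×micro: -61/8 ⇒ (c0=0, c1=-61/8)
[Jacobi] macro 4: S0 reads c0=0 → after 1×micro: 3; S1 reads c0=0 → after 1×micro: -61/16 ⇒ (c0=3, c1=-61/16)
[Jacobi] macro 5: S0 reads c0=3 → after 1×micro: 5; S1 reads c0=3 → after 1×micro: -157/32 ⇒ (c0=5, c1=-157/32)
[Jacobi] macro 6: S0 reads c0=5 → after 1×micro: 0; S1 reads c0=5 → after 1×micro: -477/64 ⇒ (c0=0, c1=-477/64)
[Jacobi] macro 7: S0 reads c0=0 → after 1×micro: 3; S1 reads c0=0 → after 1×micro: -477/128 ⇒ (c0=3, c1=-477/128)
[Jacobi] macro 8: S0 reads c0=3 → after 1×micro: 5; S1 reads c0=3 → after 1×micro: -1245/256 ⇒ (c0=5, c1=-1245/256)
[Gauss-Seidel] macro 1: S0 reads c0=4 → after 1×micro: 3; S1 reads c0=3 → after 1×micro: -7/2 ⇒ (c0=3, c1=-7/2)
[Gauss-Seidel] macro 2: S0 reads c0=3 → after 1×micro: 5; S1 reads c0=5 → after 1×micro: -27/4 ⇒ (c0=5, c1=-27/4)
[Gauss-Seidel] macro 3: S0 reads c0=5 → after 1×micro: 0; S1 reads c0=0 → after 1×micro: -27/8 ⇒ (c0=0, c1=-27/8)
[Gauss-Seidel] macro 4: S0 reads c0=0 → after 1×micro: 3; S1 reads c0=3 → after 1×micro: -75/16 ⇒ (c0=3, c1=-75/16)
[Gauss-Seidel] macro 5: S0 reads c0=3 → after 1×micro: 5; S1 reads c0=5 → after 1×micro: -235/32 ⇒ (c0=5, c1=-235/32)
[Gauss-Seidel] macro 6: S0 reads c0=5 → after 1×micro: 0; S1 reads c0=0 → after 1×micro: -235/64 ⇒ (c0=0, c1=-235/64)
[Gauss-Seidel] macro 7: S0 reads c0=0 → after 1×micro: 3; S1 reads c0=3 → after 1×micro: -619/128 ⇒ (c0=3, c1=-619/128)
[Gauss-Seidel] macro 8: S0 reads c0=3 → after 1×micro: 5; S1 reads c0=5 → after 1×micro: -1899/256 ⇒ (c0=5, c1=-1899/256)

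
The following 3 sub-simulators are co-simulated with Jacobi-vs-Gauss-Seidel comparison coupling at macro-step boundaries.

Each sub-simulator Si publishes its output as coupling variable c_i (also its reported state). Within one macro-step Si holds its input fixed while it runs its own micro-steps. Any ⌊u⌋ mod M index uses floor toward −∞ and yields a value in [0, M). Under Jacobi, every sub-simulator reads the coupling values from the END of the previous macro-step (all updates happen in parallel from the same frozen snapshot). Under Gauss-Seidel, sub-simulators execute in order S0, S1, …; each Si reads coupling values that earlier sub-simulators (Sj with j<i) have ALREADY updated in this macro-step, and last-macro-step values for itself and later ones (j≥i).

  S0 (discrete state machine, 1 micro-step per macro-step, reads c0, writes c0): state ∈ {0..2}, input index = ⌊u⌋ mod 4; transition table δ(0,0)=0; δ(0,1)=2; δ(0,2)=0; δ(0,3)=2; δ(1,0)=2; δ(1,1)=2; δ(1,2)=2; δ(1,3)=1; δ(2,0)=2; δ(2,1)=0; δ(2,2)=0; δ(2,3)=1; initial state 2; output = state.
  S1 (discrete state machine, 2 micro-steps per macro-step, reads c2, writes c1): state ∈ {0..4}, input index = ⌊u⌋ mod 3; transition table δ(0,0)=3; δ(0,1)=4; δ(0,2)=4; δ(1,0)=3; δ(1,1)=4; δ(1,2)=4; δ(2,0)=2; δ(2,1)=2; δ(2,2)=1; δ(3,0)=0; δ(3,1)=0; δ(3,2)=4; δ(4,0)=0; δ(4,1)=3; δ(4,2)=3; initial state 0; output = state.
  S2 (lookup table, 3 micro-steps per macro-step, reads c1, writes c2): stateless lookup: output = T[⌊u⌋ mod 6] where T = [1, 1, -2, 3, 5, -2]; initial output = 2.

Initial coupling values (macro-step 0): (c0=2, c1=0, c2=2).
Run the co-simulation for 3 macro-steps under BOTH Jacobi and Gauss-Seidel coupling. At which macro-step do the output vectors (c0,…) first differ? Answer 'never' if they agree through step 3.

[Jacobi] macro 1: S0 reads c0=2 → after 1×micro: 0; S1 reads c2=2 → after 2×micro: 3; S2 reads c1=0 → after 3×micro: 1 ⇒ (c0=0, c1=3, c2=1)
[Jacobi] macro 2: S0 reads c0=0 → after 1×micro: 0; S1 reads c2=1 → after 2×micro: 4; S2 reads c1=3 → after 3×micro: 3 ⇒ (c0=0, c1=4, c2=3)
[Jacobi] macro 3: S0 reads c0=0 → after 1×micro: 0; S1 reads c2=3 → after 2×micro: 3; S2 reads c1=4 → after 3×micro: 5 ⇒ (c0=0, c1=3, c2=5)
[Gauss-Seidel] macro 1: S0 reads c0=2 → after 1×micro: 0; S1 reads c2=2 → after 2×micro: 3; S2 reads c1=3 → after 3×micro: 3 ⇒ (c0=0, c1=3, c2=3)
[Gauss-Seidel] macro 2: S0 reads c0=0 → after 1×micro: 0; S1 reads c2=3 → after 2×micro: 3; S2 reads c1=3 → after 3×micro: 3 ⇒ (c0=0, c1=3, c2=3)
[Gauss-Seidel] macro 3: S0 reads c0=0 → after 1×micro: 0; S1 reads c2=3 → after 2×micro: 3; S2 reads c1=3 → after 3×micro: 3 ⇒ (c0=0, c1=3, c2=3)

first divergence at macro-step: 1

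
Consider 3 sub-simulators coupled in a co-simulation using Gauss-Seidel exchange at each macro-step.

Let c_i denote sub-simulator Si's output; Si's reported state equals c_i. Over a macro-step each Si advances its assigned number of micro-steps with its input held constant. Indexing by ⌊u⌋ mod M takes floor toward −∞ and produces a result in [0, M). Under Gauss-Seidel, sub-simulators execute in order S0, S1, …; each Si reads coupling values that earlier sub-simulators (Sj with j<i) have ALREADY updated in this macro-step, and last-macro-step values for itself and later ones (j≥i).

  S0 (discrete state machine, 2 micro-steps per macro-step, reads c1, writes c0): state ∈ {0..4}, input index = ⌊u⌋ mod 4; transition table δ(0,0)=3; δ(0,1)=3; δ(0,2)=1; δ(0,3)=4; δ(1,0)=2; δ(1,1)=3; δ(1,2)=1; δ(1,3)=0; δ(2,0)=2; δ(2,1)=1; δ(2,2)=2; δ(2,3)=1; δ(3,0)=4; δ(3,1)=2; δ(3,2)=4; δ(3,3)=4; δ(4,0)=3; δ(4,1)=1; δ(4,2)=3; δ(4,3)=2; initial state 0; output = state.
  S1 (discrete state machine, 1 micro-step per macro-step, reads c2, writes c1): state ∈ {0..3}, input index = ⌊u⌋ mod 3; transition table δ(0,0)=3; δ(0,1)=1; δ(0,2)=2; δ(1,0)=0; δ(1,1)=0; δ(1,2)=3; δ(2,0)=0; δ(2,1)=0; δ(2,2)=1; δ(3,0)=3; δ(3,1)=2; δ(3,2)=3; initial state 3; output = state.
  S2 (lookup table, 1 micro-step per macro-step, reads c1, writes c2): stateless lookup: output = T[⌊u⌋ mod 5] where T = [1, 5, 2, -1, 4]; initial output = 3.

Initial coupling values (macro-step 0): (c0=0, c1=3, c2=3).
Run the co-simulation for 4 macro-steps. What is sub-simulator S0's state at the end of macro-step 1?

macro 1: S0 reads c1=3 → after 2×micro: 2; S1 reads c2=3 → after 1×micro: 3; S2 reads c1=3 → after 1×micro: -1 ⇒ (c0=2, c1=3, c2=-1)
macro 2: S0 reads c1=3 → after 2×micro: 0; S1 reads c2=-1 → after 1×micro: 3; S2 reads c1=3 → after 1×micro: -1 ⇒ (c0=0, c1=3, c2=-1)
macro 3: S0 reads c1=3 → after 2×micro: 2; S1 reads c2=-1 → after 1×micro: 3; S2 reads c1=3 → after 1×micro: -1 ⇒ (c0=2, c1=3, c2=-1)
macro 4: S0 reads c1=3 → after 2×micro: 0; S1 reads c2=-1 → after 1×micro: 3; S2 reads c1=3 → after 1×micro: -1 ⇒ (c0=0, c1=3, c2=-1)

S0 state at macro-step 1 = 2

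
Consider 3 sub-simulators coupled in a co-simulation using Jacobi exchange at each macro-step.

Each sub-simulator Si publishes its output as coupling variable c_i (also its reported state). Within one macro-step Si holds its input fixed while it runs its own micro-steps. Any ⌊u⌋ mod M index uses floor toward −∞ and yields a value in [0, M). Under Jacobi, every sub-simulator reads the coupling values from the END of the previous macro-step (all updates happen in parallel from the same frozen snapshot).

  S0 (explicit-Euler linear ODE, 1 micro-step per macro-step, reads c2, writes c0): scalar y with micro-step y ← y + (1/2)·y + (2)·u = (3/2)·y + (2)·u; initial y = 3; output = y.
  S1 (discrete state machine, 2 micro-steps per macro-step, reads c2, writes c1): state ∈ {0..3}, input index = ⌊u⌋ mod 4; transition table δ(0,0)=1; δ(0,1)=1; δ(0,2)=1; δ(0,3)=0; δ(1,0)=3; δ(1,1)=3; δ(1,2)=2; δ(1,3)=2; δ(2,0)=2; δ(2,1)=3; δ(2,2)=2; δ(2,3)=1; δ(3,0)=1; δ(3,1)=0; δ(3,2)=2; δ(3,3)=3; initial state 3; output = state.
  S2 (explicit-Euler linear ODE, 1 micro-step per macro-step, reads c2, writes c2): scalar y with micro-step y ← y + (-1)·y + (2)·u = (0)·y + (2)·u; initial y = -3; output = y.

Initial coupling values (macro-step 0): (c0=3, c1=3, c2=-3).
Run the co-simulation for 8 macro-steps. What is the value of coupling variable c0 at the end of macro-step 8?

c0 at macro-step 8 = -688017/256

macro 1: S0 reads c2=-3 → after 1×micro: -3/2; S1 reads c2=-3 → after 2×micro: 1; S2 reads c2=-3 → after 1×micro: -6 ⇒ (c0=-3/2, c1=1, c2=-6)
macro 2: S0 reads c2=-6 → after 1×micro: -57/4; S1 reads c2=-6 → after 2×micro: 2; S2 reads c2=-6 → after 1×micro: -12 ⇒ (c0=-57/4, c1=2, c2=-12)
macro 3: S0 reads c2=-12 → after 1×micro: -363/8; S1 reads c2=-12 → after 2×micro: 2; S2 reads c2=-12 → after 1×micro: -24 ⇒ (c0=-363/8, c1=2, c2=-24)
macro 4: S0 reads c2=-24 → after 1×micro: -1857/16; S1 reads c2=-24 → after 2×micro: 2; S2 reads c2=-24 → after 1×micro: -48 ⇒ (c0=-1857/16, c1=2, c2=-48)
macro 5: S0 reads c2=-48 → after 1×micro: -8643/32; S1 reads c2=-48 → after 2×micro: 2; S2 reads c2=-48 → after 1×micro: -96 ⇒ (c0=-8643/32, c1=2, c2=-96)
macro 6: S0 reads c2=-96 → after 1×micro: -38217/64; S1 reads c2=-96 → after 2×micro: 2; S2 reads c2=-96 → after 1×micro: -192 ⇒ (c0=-38217/64, c1=2, c2=-192)
macro 7: S0 reads c2=-192 → after 1×micro: -163803/128; S1 reads c2=-192 → after 2×micro: 2; S2 reads c2=-192 → after 1×micro: -384 ⇒ (c0=-163803/128, c1=2, c2=-384)
macro 8: S0 reads c2=-384 → after 1×micro: -688017/256; S1 reads c2=-384 → after 2×micro: 2; S2 reads c2=-384 → after 1×micro: -768 ⇒ (c0=-688017/256, c1=2, c2=-768)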